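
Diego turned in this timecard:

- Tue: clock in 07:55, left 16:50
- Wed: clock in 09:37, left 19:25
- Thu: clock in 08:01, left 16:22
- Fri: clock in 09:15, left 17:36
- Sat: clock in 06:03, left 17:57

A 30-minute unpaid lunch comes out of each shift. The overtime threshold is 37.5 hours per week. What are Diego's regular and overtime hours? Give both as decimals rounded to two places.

Regular 37.50 hours, overtime 7.32 hours

Tue: 07:55–16:50 = 8 h 55 min; less 30 min break → 8 h 25 min
Wed: 09:37–19:25 = 9 h 48 min; less 30 min break → 9 h 18 min
Thu: 08:01–16:22 = 8 h 21 min; less 30 min break → 7 h 51 min
Fri: 09:15–17:36 = 8 h 21 min; less 30 min break → 7 h 51 min
Sat: 06:03–17:57 = 11 h 54 min; less 30 min break → 11 h 24 min
Total worked: 44 h 49 min = 44.82 h.
Threshold 37.5 h → overtime 7 h 19 min, regular 37 h 30 min.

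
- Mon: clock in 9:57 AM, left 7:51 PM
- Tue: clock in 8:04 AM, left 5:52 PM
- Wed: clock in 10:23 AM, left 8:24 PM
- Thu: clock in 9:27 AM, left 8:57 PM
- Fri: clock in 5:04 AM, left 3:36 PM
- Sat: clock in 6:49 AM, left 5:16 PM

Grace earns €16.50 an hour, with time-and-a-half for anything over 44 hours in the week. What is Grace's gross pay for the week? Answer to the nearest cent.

Mon: 9:57 AM–7:51 PM = 9 h 54 min
Tue: 8:04 AM–5:52 PM = 9 h 48 min
Wed: 10:23 AM–8:24 PM = 10 h 1 min
Thu: 9:27 AM–8:57 PM = 11 h 30 min
Fri: 5:04 AM–3:36 PM = 10 h 32 min
Sat: 6:49 AM–5:16 PM = 10 h 27 min
Total worked: 62 h 12 min = 3732 min.
Regular 44 h 0 min = 2640 min at €16.50/h; overtime 18 h 12 min = 1092 min at €24.75/h.
Pay = (2640 × €16.50 + 1092 × €24.75) ÷ 60 = €1176.45.

€1176.45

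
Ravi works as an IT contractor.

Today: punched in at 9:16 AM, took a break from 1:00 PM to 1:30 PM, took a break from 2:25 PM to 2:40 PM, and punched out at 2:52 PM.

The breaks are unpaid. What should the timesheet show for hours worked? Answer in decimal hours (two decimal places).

Today: 9:16 AM–2:52 PM = 5 h 36 min; less 45 min break → 4 h 51 min

4.85 hours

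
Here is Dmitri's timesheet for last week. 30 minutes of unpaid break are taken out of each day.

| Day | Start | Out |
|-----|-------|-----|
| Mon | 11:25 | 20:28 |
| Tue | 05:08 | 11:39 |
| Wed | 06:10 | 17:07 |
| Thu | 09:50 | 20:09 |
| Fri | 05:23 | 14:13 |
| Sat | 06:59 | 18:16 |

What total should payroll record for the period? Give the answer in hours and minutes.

53 h 57 min

Mon: 11:25–20:28 = 9 h 3 min; less 30 min break → 8 h 33 min
Tue: 05:08–11:39 = 6 h 31 min; less 30 min break → 6 h 1 min
Wed: 06:10–17:07 = 10 h 57 min; less 30 min break → 10 h 27 min
Thu: 09:50–20:09 = 10 h 19 min; less 30 min break → 9 h 49 min
Fri: 05:23–14:13 = 8 h 50 min; less 30 min break → 8 h 20 min
Sat: 06:59–18:16 = 11 h 17 min; less 30 min break → 10 h 47 min
Total: 8 h 33 min + 6 h 1 min + 10 h 27 min + 9 h 49 min + 8 h 20 min + 10 h 47 min = 53 h 57 min.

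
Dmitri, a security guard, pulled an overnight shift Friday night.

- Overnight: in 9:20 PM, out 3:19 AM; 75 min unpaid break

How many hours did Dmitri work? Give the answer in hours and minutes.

4 h 44 min

Overnight: 9:20 PM → midnight = 2 h 40 min; midnight → 3:19 AM = 3 h 19 min; span 5 h 59 min; less 75 min break → 4 h 44 min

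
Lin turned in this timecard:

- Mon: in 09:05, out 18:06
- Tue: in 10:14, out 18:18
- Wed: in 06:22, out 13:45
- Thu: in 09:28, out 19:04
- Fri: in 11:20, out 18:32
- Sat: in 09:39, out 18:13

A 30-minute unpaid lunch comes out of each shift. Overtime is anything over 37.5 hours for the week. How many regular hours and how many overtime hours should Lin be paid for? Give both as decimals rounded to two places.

Regular 37.50 hours, overtime 9.33 hours

Mon: 09:05–18:06 = 9 h 1 min; less 30 min break → 8 h 31 min
Tue: 10:14–18:18 = 8 h 4 min; less 30 min break → 7 h 34 min
Wed: 06:22–13:45 = 7 h 23 min; less 30 min break → 6 h 53 min
Thu: 09:28–19:04 = 9 h 36 min; less 30 min break → 9 h 6 min
Fri: 11:20–18:32 = 7 h 12 min; less 30 min break → 6 h 42 min
Sat: 09:39–18:13 = 8 h 34 min; less 30 min break → 8 h 4 min
Total worked: 46 h 50 min = 46.83 h.
Threshold 37.5 h → overtime 9 h 20 min, regular 37 h 30 min.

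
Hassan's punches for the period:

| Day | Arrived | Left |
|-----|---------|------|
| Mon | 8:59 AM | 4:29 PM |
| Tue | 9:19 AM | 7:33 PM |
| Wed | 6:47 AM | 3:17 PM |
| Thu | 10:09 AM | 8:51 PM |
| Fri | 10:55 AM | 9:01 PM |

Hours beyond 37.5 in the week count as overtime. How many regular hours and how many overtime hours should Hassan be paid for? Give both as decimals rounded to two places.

Regular 37.50 hours, overtime 9.53 hours

Mon: 8:59 AM–4:29 PM = 7 h 30 min
Tue: 9:19 AM–7:33 PM = 10 h 14 min
Wed: 6:47 AM–3:17 PM = 8 h 30 min
Thu: 10:09 AM–8:51 PM = 10 h 42 min
Fri: 10:55 AM–9:01 PM = 10 h 6 min
Total worked: 47 h 2 min = 47.03 h.
Threshold 37.5 h → overtime 9 h 32 min, regular 37 h 30 min.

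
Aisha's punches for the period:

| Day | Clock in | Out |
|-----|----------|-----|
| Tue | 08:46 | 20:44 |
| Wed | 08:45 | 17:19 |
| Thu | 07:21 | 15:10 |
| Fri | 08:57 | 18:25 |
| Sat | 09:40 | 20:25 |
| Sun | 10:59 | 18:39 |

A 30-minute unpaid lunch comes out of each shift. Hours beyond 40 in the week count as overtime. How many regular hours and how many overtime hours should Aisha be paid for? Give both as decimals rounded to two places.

Tue: 08:46–20:44 = 11 h 58 min; less 30 min break → 11 h 28 min
Wed: 08:45–17:19 = 8 h 34 min; less 30 min break → 8 h 4 min
Thu: 07:21–15:10 = 7 h 49 min; less 30 min break → 7 h 19 min
Fri: 08:57–18:25 = 9 h 28 min; less 30 min break → 8 h 58 min
Sat: 09:40–20:25 = 10 h 45 min; less 30 min break → 10 h 15 min
Sun: 10:59–18:39 = 7 h 40 min; less 30 min break → 7 h 10 min
Total worked: 53 h 14 min = 53.23 h.
Threshold 40 h → overtime 13 h 14 min, regular 40 h 0 min.

Regular 40.00 hours, overtime 13.23 hours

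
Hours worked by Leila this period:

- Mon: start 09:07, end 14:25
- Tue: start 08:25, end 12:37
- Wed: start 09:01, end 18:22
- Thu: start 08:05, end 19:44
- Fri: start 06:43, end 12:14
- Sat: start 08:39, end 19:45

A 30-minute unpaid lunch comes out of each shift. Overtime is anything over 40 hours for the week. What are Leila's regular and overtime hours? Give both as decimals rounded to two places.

Mon: 09:07–14:25 = 5 h 18 min; less 30 min break → 4 h 48 min
Tue: 08:25–12:37 = 4 h 12 min; less 30 min break → 3 h 42 min
Wed: 09:01–18:22 = 9 h 21 min; less 30 min break → 8 h 51 min
Thu: 08:05–19:44 = 11 h 39 min; less 30 min break → 11 h 9 min
Fri: 06:43–12:14 = 5 h 31 min; less 30 min break → 5 h 1 min
Sat: 08:39–19:45 = 11 h 6 min; less 30 min break → 10 h 36 min
Total worked: 44 h 7 min = 44.12 h.
Threshold 40 h → overtime 4 h 7 min, regular 40 h 0 min.

Regular 40.00 hours, overtime 4.12 hours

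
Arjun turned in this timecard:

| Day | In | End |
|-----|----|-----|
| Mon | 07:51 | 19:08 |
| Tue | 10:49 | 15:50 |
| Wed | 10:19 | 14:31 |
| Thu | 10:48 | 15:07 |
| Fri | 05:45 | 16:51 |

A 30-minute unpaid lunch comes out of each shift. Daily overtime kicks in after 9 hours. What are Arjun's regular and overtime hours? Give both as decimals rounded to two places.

Mon: 07:51–19:08 = 11 h 17 min; less 30 min break → 10 h 47 min
Tue: 10:49–15:50 = 5 h 1 min; less 30 min break → 4 h 31 min
Wed: 10:19–14:31 = 4 h 12 min; less 30 min break → 3 h 42 min
Thu: 10:48–15:07 = 4 h 19 min; less 30 min break → 3 h 49 min
Fri: 05:45–16:51 = 11 h 6 min; less 30 min break → 10 h 36 min
Mon reg 9 h 0 min / OT 1 h 47 min; Tue reg 4 h 31 min / OT 0 h 0 min; Wed reg 3 h 42 min / OT 0 h 0 min; Thu reg 3 h 49 min / OT 0 h 0 min; Fri reg 9 h 0 min / OT 1 h 36 min.
Totals: regular 30 h 2 min, overtime 3 h 23 min.

Regular 30.03 hours, overtime 3.38 hours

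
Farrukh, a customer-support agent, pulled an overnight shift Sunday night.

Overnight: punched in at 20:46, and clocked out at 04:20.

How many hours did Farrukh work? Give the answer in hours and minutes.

Overnight: 20:46 → midnight = 3 h 14 min; midnight → 04:20 = 4 h 20 min; span 7 h 34 min

7 h 34 min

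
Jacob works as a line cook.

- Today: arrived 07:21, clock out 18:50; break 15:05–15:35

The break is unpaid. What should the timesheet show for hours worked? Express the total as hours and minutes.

10 h 59 min

Today: 07:21–18:50 = 11 h 29 min; less 30 min break → 10 h 59 min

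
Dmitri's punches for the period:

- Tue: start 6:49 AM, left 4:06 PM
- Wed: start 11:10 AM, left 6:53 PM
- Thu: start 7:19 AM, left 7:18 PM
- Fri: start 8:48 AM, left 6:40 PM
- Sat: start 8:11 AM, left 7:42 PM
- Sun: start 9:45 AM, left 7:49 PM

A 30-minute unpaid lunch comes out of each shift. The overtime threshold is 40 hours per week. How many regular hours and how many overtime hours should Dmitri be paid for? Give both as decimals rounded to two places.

Tue: 6:49 AM–4:06 PM = 9 h 17 min; less 30 min break → 8 h 47 min
Wed: 11:10 AM–6:53 PM = 7 h 43 min; less 30 min break → 7 h 13 min
Thu: 7:19 AM–7:18 PM = 11 h 59 min; less 30 min break → 11 h 29 min
Fri: 8:48 AM–6:40 PM = 9 h 52 min; less 30 min break → 9 h 22 min
Sat: 8:11 AM–7:42 PM = 11 h 31 min; less 30 min break → 11 h 1 min
Sun: 9:45 AM–7:49 PM = 10 h 4 min; less 30 min break → 9 h 34 min
Total worked: 57 h 26 min = 57.43 h.
Threshold 40 h → overtime 17 h 26 min, regular 40 h 0 min.

Regular 40.00 hours, overtime 17.43 hours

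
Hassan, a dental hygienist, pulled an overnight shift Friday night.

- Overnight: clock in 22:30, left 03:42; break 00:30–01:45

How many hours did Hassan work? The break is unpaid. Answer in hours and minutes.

3 h 57 min

Overnight: 22:30 → midnight = 1 h 30 min; midnight → 03:42 = 3 h 42 min; span 5 h 12 min; less 75 min break → 3 h 57 min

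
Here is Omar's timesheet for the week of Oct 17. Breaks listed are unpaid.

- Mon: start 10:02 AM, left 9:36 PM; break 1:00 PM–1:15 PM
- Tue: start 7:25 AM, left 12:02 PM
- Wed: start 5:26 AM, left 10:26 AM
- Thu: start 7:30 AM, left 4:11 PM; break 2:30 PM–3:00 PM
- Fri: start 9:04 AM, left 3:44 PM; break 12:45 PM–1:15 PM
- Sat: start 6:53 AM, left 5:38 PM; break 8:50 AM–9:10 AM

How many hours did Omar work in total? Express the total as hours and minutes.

Mon: 10:02 AM–9:36 PM = 11 h 34 min; less 15 min break → 11 h 19 min
Tue: 7:25 AM–12:02 PM = 4 h 37 min
Wed: 5:26 AM–10:26 AM = 5 h 0 min
Thu: 7:30 AM–4:11 PM = 8 h 41 min; less 30 min break → 8 h 11 min
Fri: 9:04 AM–3:44 PM = 6 h 40 min; less 30 min break → 6 h 10 min
Sat: 6:53 AM–5:38 PM = 10 h 45 min; less 20 min break → 10 h 25 min
Total: 11 h 19 min + 4 h 37 min + 5 h 0 min + 8 h 11 min + 6 h 10 min + 10 h 25 min = 45 h 42 min.

45 h 42 min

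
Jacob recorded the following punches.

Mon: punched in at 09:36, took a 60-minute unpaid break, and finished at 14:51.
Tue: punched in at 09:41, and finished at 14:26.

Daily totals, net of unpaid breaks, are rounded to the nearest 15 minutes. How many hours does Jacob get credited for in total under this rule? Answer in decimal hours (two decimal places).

9.00 hours

Mon: 09:36–14:51 = 5 h 15 min − 60 min = 4 h 15 min → rounds to 4 h 15 min
Tue: 09:41–14:26 = 4 h 45 min → rounds to 4 h 45 min
Total credited: 9 h 0 min.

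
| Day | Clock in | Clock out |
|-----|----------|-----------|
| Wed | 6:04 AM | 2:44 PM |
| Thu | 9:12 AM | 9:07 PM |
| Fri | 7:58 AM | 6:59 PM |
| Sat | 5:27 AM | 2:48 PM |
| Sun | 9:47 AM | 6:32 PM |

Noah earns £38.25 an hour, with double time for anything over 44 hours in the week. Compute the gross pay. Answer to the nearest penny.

£2119.05

Wed: 6:04 AM–2:44 PM = 8 h 40 min
Thu: 9:12 AM–9:07 PM = 11 h 55 min
Fri: 7:58 AM–6:59 PM = 11 h 1 min
Sat: 5:27 AM–2:48 PM = 9 h 21 min
Sun: 9:47 AM–6:32 PM = 8 h 45 min
Total worked: 49 h 42 min = 2982 min.
Regular 44 h 0 min = 2640 min at £38.25/h; overtime 5 h 42 min = 342 min at £76.50/h.
Pay = (2640 × £38.25 + 342 × £76.50) ÷ 60 = £2119.05.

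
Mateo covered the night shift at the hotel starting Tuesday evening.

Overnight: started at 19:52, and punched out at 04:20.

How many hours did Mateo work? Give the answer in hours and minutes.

8 h 28 min

Overnight: 19:52 → midnight = 4 h 8 min; midnight → 04:20 = 4 h 20 min; span 8 h 28 min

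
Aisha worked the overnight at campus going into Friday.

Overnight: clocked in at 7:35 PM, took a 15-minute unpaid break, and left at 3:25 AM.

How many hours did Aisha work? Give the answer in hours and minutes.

Overnight: 7:35 PM → midnight = 4 h 25 min; midnight → 3:25 AM = 3 h 25 min; span 7 h 50 min; less 15 min break → 7 h 35 min

7 h 35 min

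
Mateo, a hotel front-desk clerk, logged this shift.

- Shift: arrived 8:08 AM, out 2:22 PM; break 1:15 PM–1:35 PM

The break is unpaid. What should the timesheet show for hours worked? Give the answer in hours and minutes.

Shift: 8:08 AM–2:22 PM = 6 h 14 min; less 20 min break → 5 h 54 min

5 h 54 min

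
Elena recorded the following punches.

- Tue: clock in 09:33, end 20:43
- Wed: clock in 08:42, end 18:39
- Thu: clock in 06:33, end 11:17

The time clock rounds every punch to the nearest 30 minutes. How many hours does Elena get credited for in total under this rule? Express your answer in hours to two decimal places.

Tue: in 09:33→09:30, out 20:43→20:30; 11 h 0 min
Wed: in 08:42→08:30, out 18:39→18:30; 10 h 0 min
Thu: in 06:33→06:30, out 11:17→11:30; 5 h 0 min
Total credited: 26 h 0 min.

26.00 hours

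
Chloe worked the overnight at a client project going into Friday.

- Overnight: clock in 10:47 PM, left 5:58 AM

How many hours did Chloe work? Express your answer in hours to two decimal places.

Overnight: 10:47 PM → midnight = 1 h 13 min; midnight → 5:58 AM = 5 h 58 min; span 7 h 11 min

7.18 hours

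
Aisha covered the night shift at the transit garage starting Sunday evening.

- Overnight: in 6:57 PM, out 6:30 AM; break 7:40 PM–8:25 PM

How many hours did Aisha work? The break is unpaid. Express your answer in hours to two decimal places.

Overnight: 6:57 PM → midnight = 5 h 3 min; midnight → 6:30 AM = 6 h 30 min; span 11 h 33 min; less 45 min break → 10 h 48 min

10.80 hours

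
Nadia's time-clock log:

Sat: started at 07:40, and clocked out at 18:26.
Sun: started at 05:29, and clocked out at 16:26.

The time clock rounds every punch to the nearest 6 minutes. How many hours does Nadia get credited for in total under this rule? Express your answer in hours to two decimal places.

21.60 hours

Sat: in 07:40→07:42, out 18:26→18:24; 10 h 42 min
Sun: in 05:29→05:30, out 16:26→16:24; 10 h 54 min
Total credited: 21 h 36 min.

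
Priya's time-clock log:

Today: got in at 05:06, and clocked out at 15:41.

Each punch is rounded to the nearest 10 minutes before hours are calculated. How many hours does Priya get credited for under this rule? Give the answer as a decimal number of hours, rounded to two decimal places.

10.50 hours

Today: in 05:06→05:10, out 15:41→15:40; 10 h 30 min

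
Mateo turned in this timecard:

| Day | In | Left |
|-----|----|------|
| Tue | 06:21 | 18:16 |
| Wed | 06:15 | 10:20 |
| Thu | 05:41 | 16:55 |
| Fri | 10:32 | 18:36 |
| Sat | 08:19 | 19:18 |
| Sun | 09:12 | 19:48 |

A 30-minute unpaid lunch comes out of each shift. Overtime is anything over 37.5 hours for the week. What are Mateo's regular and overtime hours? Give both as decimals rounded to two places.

Tue: 06:21–18:16 = 11 h 55 min; less 30 min break → 11 h 25 min
Wed: 06:15–10:20 = 4 h 5 min; less 30 min break → 3 h 35 min
Thu: 05:41–16:55 = 11 h 14 min; less 30 min break → 10 h 44 min
Fri: 10:32–18:36 = 8 h 4 min; less 30 min break → 7 h 34 min
Sat: 08:19–19:18 = 10 h 59 min; less 30 min break → 10 h 29 min
Sun: 09:12–19:48 = 10 h 36 min; less 30 min break → 10 h 6 min
Total worked: 53 h 53 min = 53.88 h.
Threshold 37.5 h → overtime 16 h 23 min, regular 37 h 30 min.

Regular 37.50 hours, overtime 16.38 hours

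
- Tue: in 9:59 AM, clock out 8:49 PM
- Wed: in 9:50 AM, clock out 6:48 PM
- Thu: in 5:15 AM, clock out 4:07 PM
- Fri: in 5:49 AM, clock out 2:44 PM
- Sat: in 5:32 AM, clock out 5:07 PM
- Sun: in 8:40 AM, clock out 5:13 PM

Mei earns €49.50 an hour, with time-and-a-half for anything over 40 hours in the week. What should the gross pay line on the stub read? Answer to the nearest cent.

Tue: 9:59 AM–8:49 PM = 10 h 50 min
Wed: 9:50 AM–6:48 PM = 8 h 58 min
Thu: 5:15 AM–4:07 PM = 10 h 52 min
Fri: 5:49 AM–2:44 PM = 8 h 55 min
Sat: 5:32 AM–5:07 PM = 11 h 35 min
Sun: 8:40 AM–5:13 PM = 8 h 33 min
Total worked: 59 h 43 min = 3583 min.
Regular 40 h 0 min = 2400 min at €49.50/h; overtime 19 h 43 min = 1183 min at €74.25/h.
Pay = (2400 × €49.50 + 1183 × €74.25) ÷ 60 = €3443.96.

€3443.96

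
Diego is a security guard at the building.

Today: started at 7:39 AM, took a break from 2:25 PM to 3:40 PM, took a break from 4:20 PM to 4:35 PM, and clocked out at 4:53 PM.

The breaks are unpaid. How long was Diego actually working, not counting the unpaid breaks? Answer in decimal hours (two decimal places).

7.73 hours

Today: 7:39 AM–4:53 PM = 9 h 14 min; less 90 min break → 7 h 44 min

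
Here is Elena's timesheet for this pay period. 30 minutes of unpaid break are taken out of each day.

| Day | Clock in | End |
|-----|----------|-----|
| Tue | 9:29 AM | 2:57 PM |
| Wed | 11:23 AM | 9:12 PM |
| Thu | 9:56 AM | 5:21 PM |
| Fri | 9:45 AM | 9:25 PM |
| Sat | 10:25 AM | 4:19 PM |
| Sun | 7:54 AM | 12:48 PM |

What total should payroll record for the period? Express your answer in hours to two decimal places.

Tue: 9:29 AM–2:57 PM = 5 h 28 min; less 30 min break → 4 h 58 min
Wed: 11:23 AM–9:12 PM = 9 h 49 min; less 30 min break → 9 h 19 min
Thu: 9:56 AM–5:21 PM = 7 h 25 min; less 30 min break → 6 h 55 min
Fri: 9:45 AM–9:25 PM = 11 h 40 min; less 30 min break → 11 h 10 min
Sat: 10:25 AM–4:19 PM = 5 h 54 min; less 30 min break → 5 h 24 min
Sun: 7:54 AM–12:48 PM = 4 h 54 min; less 30 min break → 4 h 24 min
Total: 4 h 58 min + 9 h 19 min + 6 h 55 min + 11 h 10 min + 5 h 24 min + 4 h 24 min = 42 h 10 min.

42.17 hours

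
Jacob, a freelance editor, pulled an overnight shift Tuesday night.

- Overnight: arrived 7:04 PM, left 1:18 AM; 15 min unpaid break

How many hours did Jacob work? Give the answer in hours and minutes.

5 h 59 min

Overnight: 7:04 PM → midnight = 4 h 56 min; midnight → 1:18 AM = 1 h 18 min; span 6 h 14 min; less 15 min break → 5 h 59 min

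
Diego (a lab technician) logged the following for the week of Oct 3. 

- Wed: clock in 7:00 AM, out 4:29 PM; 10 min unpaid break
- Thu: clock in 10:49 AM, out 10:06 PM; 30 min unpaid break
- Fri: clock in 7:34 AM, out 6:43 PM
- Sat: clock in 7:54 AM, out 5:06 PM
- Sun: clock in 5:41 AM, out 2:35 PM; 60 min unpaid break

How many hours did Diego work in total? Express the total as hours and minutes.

Wed: 7:00 AM–4:29 PM = 9 h 29 min; less 10 min break → 9 h 19 min
Thu: 10:49 AM–10:06 PM = 11 h 17 min; less 30 min break → 10 h 47 min
Fri: 7:34 AM–6:43 PM = 11 h 9 min
Sat: 7:54 AM–5:06 PM = 9 h 12 min
Sun: 5:41 AM–2:35 PM = 8 h 54 min; less 60 min break → 7 h 54 min
Total: 9 h 19 min + 10 h 47 min + 11 h 9 min + 9 h 12 min + 7 h 54 min = 48 h 21 min.

48 h 21 min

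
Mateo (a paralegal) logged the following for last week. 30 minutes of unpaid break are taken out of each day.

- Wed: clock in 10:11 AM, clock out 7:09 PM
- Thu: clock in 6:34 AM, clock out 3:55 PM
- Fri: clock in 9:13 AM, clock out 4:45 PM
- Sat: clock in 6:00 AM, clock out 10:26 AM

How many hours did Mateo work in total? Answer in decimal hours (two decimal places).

Wed: 10:11 AM–7:09 PM = 8 h 58 min; less 30 min break → 8 h 28 min
Thu: 6:34 AM–3:55 PM = 9 h 21 min; less 30 min break → 8 h 51 min
Fri: 9:13 AM–4:45 PM = 7 h 32 min; less 30 min break → 7 h 2 min
Sat: 6:00 AM–10:26 AM = 4 h 26 min; less 30 min break → 3 h 56 min
Total: 8 h 28 min + 8 h 51 min + 7 h 2 min + 3 h 56 min = 28 h 17 min.

28.28 hours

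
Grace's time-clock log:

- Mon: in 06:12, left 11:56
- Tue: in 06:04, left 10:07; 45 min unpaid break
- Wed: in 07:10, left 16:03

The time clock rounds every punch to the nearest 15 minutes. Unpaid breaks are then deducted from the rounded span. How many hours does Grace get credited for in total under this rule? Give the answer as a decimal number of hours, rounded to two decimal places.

Mon: in 06:12→06:15, out 11:56→12:00; 5 h 45 min
Tue: in 06:04→06:00, out 10:07→10:00; 4 h 0 min − 45 min = 3 h 15 min
Wed: in 07:10→07:15, out 16:03→16:00; 8 h 45 min
Total credited: 17 h 45 min.

17.75 hours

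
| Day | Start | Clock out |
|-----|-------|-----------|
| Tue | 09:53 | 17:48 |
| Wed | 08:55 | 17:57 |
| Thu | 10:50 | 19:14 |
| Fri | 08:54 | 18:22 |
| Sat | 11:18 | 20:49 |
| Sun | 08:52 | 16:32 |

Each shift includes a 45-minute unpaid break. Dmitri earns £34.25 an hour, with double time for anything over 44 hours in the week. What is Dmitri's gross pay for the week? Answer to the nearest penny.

£1746.75

Tue: 09:53–17:48 = 7 h 55 min; less 45 min break → 7 h 10 min
Wed: 08:55–17:57 = 9 h 2 min; less 45 min break → 8 h 17 min
Thu: 10:50–19:14 = 8 h 24 min; less 45 min break → 7 h 39 min
Fri: 08:54–18:22 = 9 h 28 min; less 45 min break → 8 h 43 min
Sat: 11:18–20:49 = 9 h 31 min; less 45 min break → 8 h 46 min
Sun: 08:52–16:32 = 7 h 40 min; less 45 min break → 6 h 55 min
Total worked: 47 h 30 min = 2850 min.
Regular 44 h 0 min = 2640 min at £34.25/h; overtime 3 h 30 min = 210 min at £68.50/h.
Pay = (2640 × £34.25 + 210 × £68.50) ÷ 60 = £1746.75.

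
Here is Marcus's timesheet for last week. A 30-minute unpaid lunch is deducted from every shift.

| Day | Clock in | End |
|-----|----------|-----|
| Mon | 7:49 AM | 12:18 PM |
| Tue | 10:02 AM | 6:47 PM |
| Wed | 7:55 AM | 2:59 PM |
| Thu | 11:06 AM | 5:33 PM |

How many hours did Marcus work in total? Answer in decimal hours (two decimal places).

Mon: 7:49 AM–12:18 PM = 4 h 29 min; less 30 min break → 3 h 59 min
Tue: 10:02 AM–6:47 PM = 8 h 45 min; less 30 min break → 8 h 15 min
Wed: 7:55 AM–2:59 PM = 7 h 4 min; less 30 min break → 6 h 34 min
Thu: 11:06 AM–5:33 PM = 6 h 27 min; less 30 min break → 5 h 57 min
Total: 3 h 59 min + 8 h 15 min + 6 h 34 min + 5 h 57 min = 24 h 45 min.

24.75 hours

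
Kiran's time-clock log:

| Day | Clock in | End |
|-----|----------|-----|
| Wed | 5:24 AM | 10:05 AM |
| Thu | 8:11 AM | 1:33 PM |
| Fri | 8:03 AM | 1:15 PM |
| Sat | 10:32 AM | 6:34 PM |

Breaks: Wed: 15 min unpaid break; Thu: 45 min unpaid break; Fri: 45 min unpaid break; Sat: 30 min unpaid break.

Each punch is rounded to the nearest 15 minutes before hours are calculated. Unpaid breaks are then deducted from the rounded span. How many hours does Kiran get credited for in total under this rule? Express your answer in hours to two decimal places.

20.75 hours

Wed: in 5:24 AM→5:30 AM, out 10:05 AM→10:00 AM; 4 h 30 min − 15 min = 4 h 15 min
Thu: in 8:11 AM→8:15 AM, out 1:33 PM→1:30 PM; 5 h 15 min − 45 min = 4 h 30 min
Fri: in 8:03 AM→8:00 AM, out 1:15 PM→1:15 PM; 5 h 15 min − 45 min = 4 h 30 min
Sat: in 10:32 AM→10:30 AM, out 6:34 PM→6:30 PM; 8 h 0 min − 30 min = 7 h 30 min
Total credited: 20 h 45 min.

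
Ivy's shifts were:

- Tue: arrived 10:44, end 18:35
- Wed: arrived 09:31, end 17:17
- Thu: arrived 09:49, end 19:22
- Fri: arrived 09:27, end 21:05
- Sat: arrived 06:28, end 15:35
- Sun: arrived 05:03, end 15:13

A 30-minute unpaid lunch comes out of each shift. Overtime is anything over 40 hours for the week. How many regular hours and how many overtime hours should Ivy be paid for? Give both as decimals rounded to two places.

Regular 40.00 hours, overtime 13.08 hours

Tue: 10:44–18:35 = 7 h 51 min; less 30 min break → 7 h 21 min
Wed: 09:31–17:17 = 7 h 46 min; less 30 min break → 7 h 16 min
Thu: 09:49–19:22 = 9 h 33 min; less 30 min break → 9 h 3 min
Fri: 09:27–21:05 = 11 h 38 min; less 30 min break → 11 h 8 min
Sat: 06:28–15:35 = 9 h 7 min; less 30 min break → 8 h 37 min
Sun: 05:03–15:13 = 10 h 10 min; less 30 min break → 9 h 40 min
Total worked: 53 h 5 min = 53.08 h.
Threshold 40 h → overtime 13 h 5 min, regular 40 h 0 min.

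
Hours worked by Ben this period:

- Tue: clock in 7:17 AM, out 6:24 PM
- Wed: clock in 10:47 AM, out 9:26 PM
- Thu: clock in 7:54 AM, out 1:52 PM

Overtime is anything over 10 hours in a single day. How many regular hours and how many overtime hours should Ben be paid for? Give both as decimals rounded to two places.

Regular 25.97 hours, overtime 1.77 hours

Tue: 7:17 AM–6:24 PM = 11 h 7 min
Wed: 10:47 AM–9:26 PM = 10 h 39 min
Thu: 7:54 AM–1:52 PM = 5 h 58 min
Tue reg 10 h 0 min / OT 1 h 7 min; Wed reg 10 h 0 min / OT 0 h 39 min; Thu reg 5 h 58 min / OT 0 h 0 min.
Totals: regular 25 h 58 min, overtime 1 h 46 min.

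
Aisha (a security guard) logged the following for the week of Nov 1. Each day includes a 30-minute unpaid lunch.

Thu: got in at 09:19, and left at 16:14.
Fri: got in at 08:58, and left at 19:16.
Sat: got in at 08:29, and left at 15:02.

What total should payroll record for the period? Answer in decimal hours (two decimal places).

Thu: 09:19–16:14 = 6 h 55 min; less 30 min break → 6 h 25 min
Fri: 08:58–19:16 = 10 h 18 min; less 30 min break → 9 h 48 min
Sat: 08:29–15:02 = 6 h 33 min; less 30 min break → 6 h 3 min
Total: 6 h 25 min + 9 h 48 min + 6 h 3 min = 22 h 16 min.

22.27 hours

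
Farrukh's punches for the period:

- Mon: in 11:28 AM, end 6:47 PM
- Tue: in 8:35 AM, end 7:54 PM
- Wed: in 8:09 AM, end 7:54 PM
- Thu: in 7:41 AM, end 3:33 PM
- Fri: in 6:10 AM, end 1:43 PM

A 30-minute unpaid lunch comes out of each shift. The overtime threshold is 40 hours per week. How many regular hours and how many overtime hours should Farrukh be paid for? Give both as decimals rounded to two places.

Mon: 11:28 AM–6:47 PM = 7 h 19 min; less 30 min break → 6 h 49 min
Tue: 8:35 AM–7:54 PM = 11 h 19 min; less 30 min break → 10 h 49 min
Wed: 8:09 AM–7:54 PM = 11 h 45 min; less 30 min break → 11 h 15 min
Thu: 7:41 AM–3:33 PM = 7 h 52 min; less 30 min break → 7 h 22 min
Fri: 6:10 AM–1:43 PM = 7 h 33 min; less 30 min break → 7 h 3 min
Total worked: 43 h 18 min = 43.30 h.
Threshold 40 h → overtime 3 h 18 min, regular 40 h 0 min.

Regular 40.00 hours, overtime 3.30 hours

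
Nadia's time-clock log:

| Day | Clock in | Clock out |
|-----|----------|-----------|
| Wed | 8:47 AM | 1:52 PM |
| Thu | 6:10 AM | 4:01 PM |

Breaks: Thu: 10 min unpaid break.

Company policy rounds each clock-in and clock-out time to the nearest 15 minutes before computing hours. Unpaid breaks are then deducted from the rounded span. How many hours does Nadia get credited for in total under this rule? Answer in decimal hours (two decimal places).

14.58 hours

Wed: in 8:47 AM→8:45 AM, out 1:52 PM→1:45 PM; 5 h 0 min
Thu: in 6:10 AM→6:15 AM, out 4:01 PM→4:00 PM; 9 h 45 min − 10 min = 9 h 35 min
Total credited: 14 h 35 min.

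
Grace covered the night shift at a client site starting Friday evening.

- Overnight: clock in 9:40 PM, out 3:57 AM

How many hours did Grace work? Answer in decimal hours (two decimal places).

6.28 hours

Overnight: 9:40 PM → midnight = 2 h 20 min; midnight → 3:57 AM = 3 h 57 min; span 6 h 17 min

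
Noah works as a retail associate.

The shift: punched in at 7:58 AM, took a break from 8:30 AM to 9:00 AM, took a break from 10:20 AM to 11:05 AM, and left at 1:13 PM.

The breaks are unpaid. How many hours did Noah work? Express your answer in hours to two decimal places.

4.00 hours

The shift: 7:58 AM–1:13 PM = 5 h 15 min; less 75 min break → 4 h 0 min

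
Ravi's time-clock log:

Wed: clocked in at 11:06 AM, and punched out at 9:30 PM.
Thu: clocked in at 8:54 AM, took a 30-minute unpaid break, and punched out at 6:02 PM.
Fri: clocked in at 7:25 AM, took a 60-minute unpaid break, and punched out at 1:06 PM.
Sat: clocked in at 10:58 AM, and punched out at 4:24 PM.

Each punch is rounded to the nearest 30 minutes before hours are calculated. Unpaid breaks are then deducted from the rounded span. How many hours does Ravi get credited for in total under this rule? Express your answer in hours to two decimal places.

Wed: in 11:06 AM→11:00 AM, out 9:30 PM→9:30 PM; 10 h 30 min
Thu: in 8:54 AM→9:00 AM, out 6:02 PM→6:00 PM; 9 h 0 min − 30 min = 8 h 30 min
Fri: in 7:25 AM→7:30 AM, out 1:06 PM→1:00 PM; 5 h 30 min − 60 min = 4 h 30 min
Sat: in 10:58 AM→11:00 AM, out 4:24 PM→4:30 PM; 5 h 30 min
Total credited: 29 h 0 min.

29.00 hours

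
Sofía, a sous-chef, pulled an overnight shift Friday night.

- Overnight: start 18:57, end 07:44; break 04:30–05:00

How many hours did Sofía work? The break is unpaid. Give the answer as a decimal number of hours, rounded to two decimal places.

12.28 hours

Overnight: 18:57 → midnight = 5 h 3 min; midnight → 07:44 = 7 h 44 min; span 12 h 47 min; less 30 min break → 12 h 17 min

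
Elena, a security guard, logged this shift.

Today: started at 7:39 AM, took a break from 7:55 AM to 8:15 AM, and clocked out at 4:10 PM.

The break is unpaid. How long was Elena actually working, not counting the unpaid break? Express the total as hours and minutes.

8 h 11 min

Today: 7:39 AM–4:10 PM = 8 h 31 min; less 20 min break → 8 h 11 min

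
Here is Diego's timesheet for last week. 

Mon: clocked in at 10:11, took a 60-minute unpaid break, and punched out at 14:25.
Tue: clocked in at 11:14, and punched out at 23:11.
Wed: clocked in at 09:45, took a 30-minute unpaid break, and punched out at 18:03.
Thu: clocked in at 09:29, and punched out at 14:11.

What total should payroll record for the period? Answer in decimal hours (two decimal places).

27.68 hours

Mon: 10:11–14:25 = 4 h 14 min; less 60 min break → 3 h 14 min
Tue: 11:14–23:11 = 11 h 57 min
Wed: 09:45–18:03 = 8 h 18 min; less 30 min break → 7 h 48 min
Thu: 09:29–14:11 = 4 h 42 min
Total: 3 h 14 min + 11 h 57 min + 7 h 48 min + 4 h 42 min = 27 h 41 min.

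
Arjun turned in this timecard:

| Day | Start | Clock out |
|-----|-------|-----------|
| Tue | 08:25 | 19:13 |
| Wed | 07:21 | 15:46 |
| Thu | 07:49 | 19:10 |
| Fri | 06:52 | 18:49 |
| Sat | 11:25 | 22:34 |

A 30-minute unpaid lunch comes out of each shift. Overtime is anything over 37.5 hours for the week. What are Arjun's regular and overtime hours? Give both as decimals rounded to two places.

Tue: 08:25–19:13 = 10 h 48 min; less 30 min break → 10 h 18 min
Wed: 07:21–15:46 = 8 h 25 min; less 30 min break → 7 h 55 min
Thu: 07:49–19:10 = 11 h 21 min; less 30 min break → 10 h 51 min
Fri: 06:52–18:49 = 11 h 57 min; less 30 min break → 11 h 27 min
Sat: 11:25–22:34 = 11 h 9 min; less 30 min break → 10 h 39 min
Total worked: 51 h 10 min = 51.17 h.
Threshold 37.5 h → overtime 13 h 40 min, regular 37 h 30 min.

Regular 37.50 hours, overtime 13.67 hours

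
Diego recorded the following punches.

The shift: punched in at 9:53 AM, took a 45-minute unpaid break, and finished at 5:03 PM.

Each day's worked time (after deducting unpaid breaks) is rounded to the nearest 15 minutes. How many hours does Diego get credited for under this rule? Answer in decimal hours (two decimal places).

6.50 hours

The shift: 9:53 AM–5:03 PM = 7 h 10 min − 45 min = 6 h 25 min → rounds to 6 h 30 min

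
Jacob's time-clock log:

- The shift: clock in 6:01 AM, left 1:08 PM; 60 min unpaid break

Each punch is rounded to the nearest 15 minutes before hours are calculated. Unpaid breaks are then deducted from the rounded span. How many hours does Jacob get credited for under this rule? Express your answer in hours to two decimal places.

6.25 hours

The shift: in 6:01 AM→6:00 AM, out 1:08 PM→1:15 PM; 7 h 15 min − 60 min = 6 h 15 min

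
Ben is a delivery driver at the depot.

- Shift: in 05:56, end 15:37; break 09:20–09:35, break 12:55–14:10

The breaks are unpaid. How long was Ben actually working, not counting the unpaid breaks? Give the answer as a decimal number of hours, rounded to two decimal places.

8.18 hours

Shift: 05:56–15:37 = 9 h 41 min; less 90 min break → 8 h 11 min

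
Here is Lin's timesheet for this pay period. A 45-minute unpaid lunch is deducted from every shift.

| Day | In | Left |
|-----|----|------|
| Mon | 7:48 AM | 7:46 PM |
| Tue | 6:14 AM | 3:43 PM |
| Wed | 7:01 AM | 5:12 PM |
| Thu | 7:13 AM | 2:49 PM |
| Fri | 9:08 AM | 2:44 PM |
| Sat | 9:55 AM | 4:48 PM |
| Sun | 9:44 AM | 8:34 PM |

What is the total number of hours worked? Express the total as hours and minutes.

57 h 18 min

Mon: 7:48 AM–7:46 PM = 11 h 58 min; less 45 min break → 11 h 13 min
Tue: 6:14 AM–3:43 PM = 9 h 29 min; less 45 min break → 8 h 44 min
Wed: 7:01 AM–5:12 PM = 10 h 11 min; less 45 min break → 9 h 26 min
Thu: 7:13 AM–2:49 PM = 7 h 36 min; less 45 min break → 6 h 51 min
Fri: 9:08 AM–2:44 PM = 5 h 36 min; less 45 min break → 4 h 51 min
Sat: 9:55 AM–4:48 PM = 6 h 53 min; less 45 min break → 6 h 8 min
Sun: 9:44 AM–8:34 PM = 10 h 50 min; less 45 min break → 10 h 5 min
Total: 11 h 13 min + 8 h 44 min + 9 h 26 min + 6 h 51 min + 4 h 51 min + 6 h 8 min + 10 h 5 min = 57 h 18 min.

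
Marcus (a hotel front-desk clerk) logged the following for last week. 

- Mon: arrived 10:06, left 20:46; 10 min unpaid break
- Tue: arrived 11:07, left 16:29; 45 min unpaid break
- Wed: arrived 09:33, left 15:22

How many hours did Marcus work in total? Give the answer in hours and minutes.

Mon: 10:06–20:46 = 10 h 40 min; less 10 min break → 10 h 30 min
Tue: 11:07–16:29 = 5 h 22 min; less 45 min break → 4 h 37 min
Wed: 09:33–15:22 = 5 h 49 min
Total: 10 h 30 min + 4 h 37 min + 5 h 49 min = 20 h 56 min.

20 h 56 min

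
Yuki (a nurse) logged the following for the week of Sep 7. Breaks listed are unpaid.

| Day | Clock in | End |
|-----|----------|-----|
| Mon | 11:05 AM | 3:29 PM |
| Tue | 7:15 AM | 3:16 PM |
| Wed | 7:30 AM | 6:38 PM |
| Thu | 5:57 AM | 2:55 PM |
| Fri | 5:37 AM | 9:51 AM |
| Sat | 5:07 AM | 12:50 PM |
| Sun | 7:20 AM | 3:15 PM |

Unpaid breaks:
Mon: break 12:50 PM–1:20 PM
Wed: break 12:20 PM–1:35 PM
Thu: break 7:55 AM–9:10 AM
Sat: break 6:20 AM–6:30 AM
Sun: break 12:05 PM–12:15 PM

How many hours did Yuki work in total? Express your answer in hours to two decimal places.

49.05 hours

Mon: 11:05 AM–3:29 PM = 4 h 24 min; less 30 min break → 3 h 54 min
Tue: 7:15 AM–3:16 PM = 8 h 1 min
Wed: 7:30 AM–6:38 PM = 11 h 8 min; less 75 min break → 9 h 53 min
Thu: 5:57 AM–2:55 PM = 8 h 58 min; less 75 min break → 7 h 43 min
Fri: 5:37 AM–9:51 AM = 4 h 14 min
Sat: 5:07 AM–12:50 PM = 7 h 43 min; less 10 min break → 7 h 33 min
Sun: 7:20 AM–3:15 PM = 7 h 55 min; less 10 min break → 7 h 45 min
Total: 3 h 54 min + 8 h 1 min + 9 h 53 min + 7 h 43 min + 4 h 14 min + 7 h 33 min + 7 h 45 min = 49 h 3 min.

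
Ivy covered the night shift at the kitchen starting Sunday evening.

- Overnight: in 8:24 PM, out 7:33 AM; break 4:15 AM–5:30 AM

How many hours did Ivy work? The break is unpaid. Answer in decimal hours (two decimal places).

9.90 hours

Overnight: 8:24 PM → midnight = 3 h 36 min; midnight → 7:33 AM = 7 h 33 min; span 11 h 9 min; less 75 min break → 9 h 54 min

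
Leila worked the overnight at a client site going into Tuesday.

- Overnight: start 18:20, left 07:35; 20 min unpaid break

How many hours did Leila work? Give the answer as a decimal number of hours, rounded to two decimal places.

Overnight: 18:20 → midnight = 5 h 40 min; midnight → 07:35 = 7 h 35 min; span 13 h 15 min; less 20 min break → 12 h 55 min

12.92 hours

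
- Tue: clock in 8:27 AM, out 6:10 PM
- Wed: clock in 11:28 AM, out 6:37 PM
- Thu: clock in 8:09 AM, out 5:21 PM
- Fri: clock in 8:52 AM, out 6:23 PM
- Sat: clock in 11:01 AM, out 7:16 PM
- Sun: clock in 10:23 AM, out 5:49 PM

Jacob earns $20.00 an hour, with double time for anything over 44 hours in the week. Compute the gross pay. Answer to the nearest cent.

$1170.67

Tue: 8:27 AM–6:10 PM = 9 h 43 min
Wed: 11:28 AM–6:37 PM = 7 h 9 min
Thu: 8:09 AM–5:21 PM = 9 h 12 min
Fri: 8:52 AM–6:23 PM = 9 h 31 min
Sat: 11:01 AM–7:16 PM = 8 h 15 min
Sun: 10:23 AM–5:49 PM = 7 h 26 min
Total worked: 51 h 16 min = 3076 min.
Regular 44 h 0 min = 2640 min at $20.00/h; overtime 7 h 16 min = 436 min at $40.00/h.
Pay = (2640 × $20.00 + 436 × $40.00) ÷ 60 = $1170.67.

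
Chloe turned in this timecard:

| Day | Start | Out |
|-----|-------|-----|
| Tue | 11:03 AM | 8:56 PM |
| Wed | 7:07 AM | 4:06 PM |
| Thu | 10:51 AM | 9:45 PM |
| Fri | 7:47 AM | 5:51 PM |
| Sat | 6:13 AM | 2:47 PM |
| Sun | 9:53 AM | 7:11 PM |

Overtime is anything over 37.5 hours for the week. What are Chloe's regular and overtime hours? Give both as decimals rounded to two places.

Regular 37.50 hours, overtime 20.20 hours

Tue: 11:03 AM–8:56 PM = 9 h 53 min
Wed: 7:07 AM–4:06 PM = 8 h 59 min
Thu: 10:51 AM–9:45 PM = 10 h 54 min
Fri: 7:47 AM–5:51 PM = 10 h 4 min
Sat: 6:13 AM–2:47 PM = 8 h 34 min
Sun: 9:53 AM–7:11 PM = 9 h 18 min
Total worked: 57 h 42 min = 57.70 h.
Threshold 37.5 h → overtime 20 h 12 min, regular 37 h 30 min.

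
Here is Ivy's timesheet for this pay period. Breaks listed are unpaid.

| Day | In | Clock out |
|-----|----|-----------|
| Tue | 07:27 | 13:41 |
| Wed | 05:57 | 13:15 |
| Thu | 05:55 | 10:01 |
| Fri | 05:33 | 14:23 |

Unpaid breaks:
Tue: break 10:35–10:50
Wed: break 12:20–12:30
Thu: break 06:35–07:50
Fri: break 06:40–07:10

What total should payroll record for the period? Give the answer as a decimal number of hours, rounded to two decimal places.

24.30 hours

Tue: 07:27–13:41 = 6 h 14 min; less 15 min break → 5 h 59 min
Wed: 05:57–13:15 = 7 h 18 min; less 10 min break → 7 h 8 min
Thu: 05:55–10:01 = 4 h 6 min; less 75 min break → 2 h 51 min
Fri: 05:33–14:23 = 8 h 50 min; less 30 min break → 8 h 20 min
Total: 5 h 59 min + 7 h 8 min + 2 h 51 min + 8 h 20 min = 24 h 18 min.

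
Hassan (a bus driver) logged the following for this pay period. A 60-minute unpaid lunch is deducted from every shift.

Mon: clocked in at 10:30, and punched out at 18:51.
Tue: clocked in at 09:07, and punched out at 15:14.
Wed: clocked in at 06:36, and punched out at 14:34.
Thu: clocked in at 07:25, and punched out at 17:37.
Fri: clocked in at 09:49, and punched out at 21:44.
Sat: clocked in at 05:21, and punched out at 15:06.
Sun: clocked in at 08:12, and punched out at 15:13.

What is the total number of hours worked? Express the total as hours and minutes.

Mon: 10:30–18:51 = 8 h 21 min; less 60 min break → 7 h 21 min
Tue: 09:07–15:14 = 6 h 7 min; less 60 min break → 5 h 7 min
Wed: 06:36–14:34 = 7 h 58 min; less 60 min break → 6 h 58 min
Thu: 07:25–17:37 = 10 h 12 min; less 60 min break → 9 h 12 min
Fri: 09:49–21:44 = 11 h 55 min; less 60 min break → 10 h 55 min
Sat: 05:21–15:06 = 9 h 45 min; less 60 min break → 8 h 45 min
Sun: 08:12–15:13 = 7 h 1 min; less 60 min break → 6 h 1 min
Total: 7 h 21 min + 5 h 7 min + 6 h 58 min + 9 h 12 min + 10 h 55 min + 8 h 45 min + 6 h 1 min = 54 h 19 min.

54 h 19 min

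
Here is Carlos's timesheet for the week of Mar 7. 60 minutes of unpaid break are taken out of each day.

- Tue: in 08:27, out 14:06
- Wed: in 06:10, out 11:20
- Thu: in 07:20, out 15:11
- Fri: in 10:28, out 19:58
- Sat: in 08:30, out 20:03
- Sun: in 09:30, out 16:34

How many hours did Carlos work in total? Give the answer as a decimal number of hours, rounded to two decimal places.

40.78 hours

Tue: 08:27–14:06 = 5 h 39 min; less 60 min break → 4 h 39 min
Wed: 06:10–11:20 = 5 h 10 min; less 60 min break → 4 h 10 min
Thu: 07:20–15:11 = 7 h 51 min; less 60 min break → 6 h 51 min
Fri: 10:28–19:58 = 9 h 30 min; less 60 min break → 8 h 30 min
Sat: 08:30–20:03 = 11 h 33 min; less 60 min break → 10 h 33 min
Sun: 09:30–16:34 = 7 h 4 min; less 60 min break → 6 h 4 min
Total: 4 h 39 min + 4 h 10 min + 6 h 51 min + 8 h 30 min + 10 h 33 min + 6 h 4 min = 40 h 47 min.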